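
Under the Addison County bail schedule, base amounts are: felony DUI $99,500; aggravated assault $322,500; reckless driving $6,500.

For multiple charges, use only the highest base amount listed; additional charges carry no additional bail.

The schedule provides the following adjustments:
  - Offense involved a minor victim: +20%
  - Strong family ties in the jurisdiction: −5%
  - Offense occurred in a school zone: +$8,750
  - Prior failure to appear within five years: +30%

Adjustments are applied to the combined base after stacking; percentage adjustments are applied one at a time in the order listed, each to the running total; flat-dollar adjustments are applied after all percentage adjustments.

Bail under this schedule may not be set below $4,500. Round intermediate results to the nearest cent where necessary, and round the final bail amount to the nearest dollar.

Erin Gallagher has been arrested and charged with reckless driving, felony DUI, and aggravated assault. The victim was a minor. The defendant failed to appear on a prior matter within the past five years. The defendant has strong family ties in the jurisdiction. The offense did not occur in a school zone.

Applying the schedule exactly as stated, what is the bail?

$477,945

Base amounts from the schedule: reckless driving $6,500; felony DUI $99,500; aggravated assault $322,500.
Stacking rule: use the highest base only. Highest is aggravated assault at $322,500. Combined base = $322,500.
Offense involved a minor victim (+20%): $322,500 × 1.2 = $387,000.
Strong family ties in the jurisdiction (−5%): $387,000 × 0.95 = $367,650.
Prior failure to appear within five years (+30%): $367,650 × 1.3 = $477,945.
$477,945 is at or above the $4,500 minimum.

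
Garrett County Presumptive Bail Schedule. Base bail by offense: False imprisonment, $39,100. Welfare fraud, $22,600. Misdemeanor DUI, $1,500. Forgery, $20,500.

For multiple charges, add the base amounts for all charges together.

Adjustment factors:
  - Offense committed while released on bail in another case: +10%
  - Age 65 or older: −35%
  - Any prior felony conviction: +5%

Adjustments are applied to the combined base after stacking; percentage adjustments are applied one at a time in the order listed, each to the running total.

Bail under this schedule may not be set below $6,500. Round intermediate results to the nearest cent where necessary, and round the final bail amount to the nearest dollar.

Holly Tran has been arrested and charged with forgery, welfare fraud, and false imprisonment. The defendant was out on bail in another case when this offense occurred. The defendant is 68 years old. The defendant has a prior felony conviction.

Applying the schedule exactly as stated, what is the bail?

$61,712

Base amounts from the schedule: forgery $20,500; welfare fraud $22,600; false imprisonment $39,100.
Stacking rule: sum of all bases. $20,500 + $22,600 + $39,100 = $82,200.
Offense committed while released on bail in another case (+10%): $82,200 × 1.1 = $90,420.
Age 65 or older (−35%): $90,420 × 0.65 = $58,773.
Any prior felony conviction (+5%): $58,773 × 1.05 = $61,711.65.
$61,711.65 is at or above the $6,500 minimum.
Rounded to the nearest dollar: $61,712.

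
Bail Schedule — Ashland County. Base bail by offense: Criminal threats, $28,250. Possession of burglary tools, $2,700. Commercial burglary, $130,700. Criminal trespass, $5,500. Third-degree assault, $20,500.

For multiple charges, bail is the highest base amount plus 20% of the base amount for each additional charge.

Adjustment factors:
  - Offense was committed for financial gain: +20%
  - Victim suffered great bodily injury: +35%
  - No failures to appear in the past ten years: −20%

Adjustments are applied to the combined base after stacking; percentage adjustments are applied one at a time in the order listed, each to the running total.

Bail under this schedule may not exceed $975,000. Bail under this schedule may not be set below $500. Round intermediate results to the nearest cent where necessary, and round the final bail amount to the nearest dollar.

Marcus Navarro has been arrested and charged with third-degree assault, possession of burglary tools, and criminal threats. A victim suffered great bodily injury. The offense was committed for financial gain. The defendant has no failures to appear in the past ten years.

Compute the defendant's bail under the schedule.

Base amounts from the schedule: third-degree assault $20,500; possession of burglary tools $2,700; criminal threats $28,250.
Stacking rule: highest base plus 20% of each additional charge. Highest is criminal threats at $28,250. Additional: $20,500 × 20% = $4,100; $2,700 × 20% = $540. Combined base = $28,250 + $4,640 = $32,890.
Offense was committed for financial gain (+20%): $32,890 × 1.2 = $39,468.
Victim suffered great bodily injury (+35%): $39,468 × 1.35 = $53,281.80.
No failures to appear in the past ten years (−20%): $53,281.80 × 0.8 = $42,625.44.
$42,625.44 is within the $975,000 maximum.
$42,625.44 is at or above the $500 minimum.
Rounded to the nearest dollar: $42,625.

$42,625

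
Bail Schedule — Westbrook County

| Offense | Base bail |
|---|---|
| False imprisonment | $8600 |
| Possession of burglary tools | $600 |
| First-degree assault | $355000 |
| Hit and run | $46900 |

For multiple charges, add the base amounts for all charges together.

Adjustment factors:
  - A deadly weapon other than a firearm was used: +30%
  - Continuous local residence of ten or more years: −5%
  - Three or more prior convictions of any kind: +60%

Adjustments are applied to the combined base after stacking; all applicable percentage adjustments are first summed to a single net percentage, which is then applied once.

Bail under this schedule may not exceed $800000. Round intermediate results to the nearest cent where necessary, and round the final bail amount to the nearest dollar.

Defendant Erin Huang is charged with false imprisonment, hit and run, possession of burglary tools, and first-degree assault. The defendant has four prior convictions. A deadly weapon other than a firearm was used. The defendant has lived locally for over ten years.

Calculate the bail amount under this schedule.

Base amounts from the schedule: false imprisonment $8600; hit and run $46900; possession of burglary tools $600; first-degree assault $355000.
Stacking rule: sum of all bases. $8600 + $46900 + $600 + $355000 = $411100.
Net percentage adjustment: +30% −5% +60% = +85%. $411100 × 1.85 = $760535.
$760535 is within the $800000 maximum.

$760535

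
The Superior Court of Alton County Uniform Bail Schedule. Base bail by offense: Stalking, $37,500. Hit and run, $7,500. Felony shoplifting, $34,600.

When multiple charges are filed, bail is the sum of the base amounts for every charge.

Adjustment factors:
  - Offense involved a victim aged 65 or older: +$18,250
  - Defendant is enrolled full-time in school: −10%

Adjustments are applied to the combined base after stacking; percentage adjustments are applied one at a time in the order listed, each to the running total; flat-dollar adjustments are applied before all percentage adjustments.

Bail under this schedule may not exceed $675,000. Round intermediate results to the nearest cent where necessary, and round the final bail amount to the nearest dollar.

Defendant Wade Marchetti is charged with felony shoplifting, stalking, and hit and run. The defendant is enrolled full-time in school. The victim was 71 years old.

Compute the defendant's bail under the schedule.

$88,065

Base amounts from the schedule: felony shoplifting $34,600; stalking $37,500; hit and run $7,500.
Stacking rule: sum of all bases. $34,600 + $37,500 + $7,500 = $79,600.
Offense involved a victim aged 65 or older (+$18,250 flat): $79,600 + $18,250 = $97,850.
Defendant is enrolled full-time in school (−10%): $97,850 × 0.9 = $88,065.
$88,065 is within the $675,000 maximum.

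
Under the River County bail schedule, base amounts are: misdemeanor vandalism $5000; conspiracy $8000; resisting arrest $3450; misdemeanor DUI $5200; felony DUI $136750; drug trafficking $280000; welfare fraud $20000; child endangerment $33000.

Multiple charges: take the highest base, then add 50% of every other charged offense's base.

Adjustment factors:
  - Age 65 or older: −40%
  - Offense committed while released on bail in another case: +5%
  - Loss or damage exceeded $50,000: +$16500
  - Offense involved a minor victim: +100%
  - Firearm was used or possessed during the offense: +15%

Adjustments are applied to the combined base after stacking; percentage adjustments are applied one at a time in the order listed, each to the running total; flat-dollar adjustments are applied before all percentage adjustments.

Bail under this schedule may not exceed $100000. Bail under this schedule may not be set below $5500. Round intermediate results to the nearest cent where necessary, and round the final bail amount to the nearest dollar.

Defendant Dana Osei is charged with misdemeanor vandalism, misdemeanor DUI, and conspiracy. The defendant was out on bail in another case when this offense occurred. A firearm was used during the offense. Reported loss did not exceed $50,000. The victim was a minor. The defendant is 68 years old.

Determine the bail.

$18982

Base amounts from the schedule: misdemeanor vandalism $5000; misdemeanor DUI $5200; conspiracy $8000.
Stacking rule: highest base plus 50% of each additional charge. Highest is conspiracy at $8000. Additional: $5000 × 50% = $2500; $5200 × 50% = $2600. Combined base = $8000 + $5100 = $13100.
Age 65 or older (−40%): $13100 × 0.6 = $7860.
Offense committed while released on bail in another case (+5%): $7860 × 1.05 = $8253.
Offense involved a minor victim (+100%): $8253 × 2 = $16506.
Firearm was used or possessed during the offense (+15%): $16506 × 1.15 = $18981.90.
$18981.90 is within the $100000 maximum.
$18981.90 is at or above the $5500 minimum.
Rounded to the nearest dollar: $18982.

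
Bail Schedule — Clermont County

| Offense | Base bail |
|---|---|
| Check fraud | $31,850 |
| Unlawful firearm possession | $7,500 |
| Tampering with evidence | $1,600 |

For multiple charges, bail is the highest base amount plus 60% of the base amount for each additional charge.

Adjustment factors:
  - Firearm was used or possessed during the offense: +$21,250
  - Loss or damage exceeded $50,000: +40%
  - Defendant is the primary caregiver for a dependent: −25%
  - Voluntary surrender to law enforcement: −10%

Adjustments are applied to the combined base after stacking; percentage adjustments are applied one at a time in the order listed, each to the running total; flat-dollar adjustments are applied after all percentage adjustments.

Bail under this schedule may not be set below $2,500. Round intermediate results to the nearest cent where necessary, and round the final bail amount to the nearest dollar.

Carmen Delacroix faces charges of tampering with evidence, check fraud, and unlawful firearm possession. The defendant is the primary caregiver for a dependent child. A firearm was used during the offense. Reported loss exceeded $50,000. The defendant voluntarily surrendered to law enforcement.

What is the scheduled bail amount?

Base amounts from the schedule: tampering with evidence $1,600; check fraud $31,850; unlawful firearm possession $7,500.
Stacking rule: highest base plus 60% of each additional charge. Highest is check fraud at $31,850. Additional: $1,600 × 60% = $960; $7,500 × 60% = $4,500. Combined base = $31,850 + $5,460 = $37,310.
Loss or damage exceeded $50,000 (+40%): $37,310 × 1.4 = $52,234.
Defendant is the primary caregiver for a dependent (−25%): $52,234 × 0.75 = $39,175.50.
Voluntary surrender to law enforcement (−10%): $39,175.50 × 0.9 = $35,257.95.
Firearm was used or possessed during the offense (+$21,250 flat): $35,257.95 + $21,250 = $56,507.95.
$56,507.95 is at or above the $2,500 minimum.
Rounded to the nearest dollar: $56,508.

$56,508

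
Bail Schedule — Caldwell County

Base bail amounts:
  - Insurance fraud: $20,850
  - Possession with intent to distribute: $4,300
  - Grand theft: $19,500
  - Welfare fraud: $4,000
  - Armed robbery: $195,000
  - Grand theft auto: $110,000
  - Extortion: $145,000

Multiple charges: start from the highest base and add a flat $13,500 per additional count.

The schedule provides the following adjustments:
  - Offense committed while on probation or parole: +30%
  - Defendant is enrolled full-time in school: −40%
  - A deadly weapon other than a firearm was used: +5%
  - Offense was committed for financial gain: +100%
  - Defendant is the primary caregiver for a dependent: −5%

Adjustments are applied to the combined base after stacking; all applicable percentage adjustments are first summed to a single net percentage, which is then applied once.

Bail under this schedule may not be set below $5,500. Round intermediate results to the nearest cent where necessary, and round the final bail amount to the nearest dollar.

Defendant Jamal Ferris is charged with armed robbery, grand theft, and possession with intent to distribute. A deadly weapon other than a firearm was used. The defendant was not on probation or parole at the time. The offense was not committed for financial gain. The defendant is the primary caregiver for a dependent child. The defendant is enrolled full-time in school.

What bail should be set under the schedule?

Base amounts from the schedule: armed robbery $195,000; grand theft $19,500; possession with intent to distribute $4,300.
Stacking rule: highest base plus $13,500 per additional charge. Highest is armed robbery at $195,000; 2 additional charges → +$27,000. Combined base = $222,000.
Net percentage adjustment: −40% +5% −5% = −40%. $222,000 × 0.6 = $133,200.
$133,200 is at or above the $5,500 minimum.

$133,200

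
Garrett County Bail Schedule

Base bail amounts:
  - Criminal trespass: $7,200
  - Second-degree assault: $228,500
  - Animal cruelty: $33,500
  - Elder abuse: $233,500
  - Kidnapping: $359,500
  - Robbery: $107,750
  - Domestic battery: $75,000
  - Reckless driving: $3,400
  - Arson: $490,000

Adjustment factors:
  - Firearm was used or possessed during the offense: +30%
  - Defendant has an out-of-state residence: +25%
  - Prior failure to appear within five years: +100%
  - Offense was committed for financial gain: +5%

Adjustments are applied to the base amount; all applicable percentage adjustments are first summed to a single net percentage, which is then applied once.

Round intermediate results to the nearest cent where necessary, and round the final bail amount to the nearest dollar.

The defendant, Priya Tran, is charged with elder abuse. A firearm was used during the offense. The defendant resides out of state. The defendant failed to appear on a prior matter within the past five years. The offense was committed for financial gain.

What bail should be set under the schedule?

Base amounts from the schedule: elder abuse $233,500.
Single charge. Combined base = $233,500.
Net percentage adjustment: +30% +25% +100% +5% = +160%. $233,500 × 2.6 = $607,100.

$607,100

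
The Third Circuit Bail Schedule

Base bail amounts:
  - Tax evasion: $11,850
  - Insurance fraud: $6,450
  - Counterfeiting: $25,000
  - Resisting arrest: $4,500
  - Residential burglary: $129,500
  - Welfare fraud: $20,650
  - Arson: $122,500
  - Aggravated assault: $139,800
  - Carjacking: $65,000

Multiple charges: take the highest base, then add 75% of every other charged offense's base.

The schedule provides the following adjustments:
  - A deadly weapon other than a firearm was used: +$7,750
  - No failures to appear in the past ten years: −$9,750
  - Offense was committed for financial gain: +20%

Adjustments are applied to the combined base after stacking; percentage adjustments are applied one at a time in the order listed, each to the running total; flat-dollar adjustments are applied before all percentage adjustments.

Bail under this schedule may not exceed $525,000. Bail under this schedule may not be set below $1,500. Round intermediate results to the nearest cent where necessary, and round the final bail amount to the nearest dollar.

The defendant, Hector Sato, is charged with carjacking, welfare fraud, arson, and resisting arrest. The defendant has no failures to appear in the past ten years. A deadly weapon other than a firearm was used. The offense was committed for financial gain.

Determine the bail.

$225,735

Base amounts from the schedule: carjacking $65,000; welfare fraud $20,650; arson $122,500; resisting arrest $4,500.
Stacking rule: highest base plus 75% of each additional charge. Highest is arson at $122,500. Additional: $65,000 × 75% = $48,750; $20,650 × 75% = $15,487.50; $4,500 × 75% = $3,375. Combined base = $122,500 + $67,612.50 = $190,112.50.
A deadly weapon other than a firearm was used (+$7,750 flat): $190,112.50 + $7,750 = $197,862.50.
No failures to appear in the past ten years (−$9,750 flat): $197,862.50 − $9,750 = $188,112.50.
Offense was committed for financial gain (+20%): $188,112.50 × 1.2 = $225,735.
$225,735 is within the $525,000 maximum.
$225,735 is at or above the $1,500 minimum.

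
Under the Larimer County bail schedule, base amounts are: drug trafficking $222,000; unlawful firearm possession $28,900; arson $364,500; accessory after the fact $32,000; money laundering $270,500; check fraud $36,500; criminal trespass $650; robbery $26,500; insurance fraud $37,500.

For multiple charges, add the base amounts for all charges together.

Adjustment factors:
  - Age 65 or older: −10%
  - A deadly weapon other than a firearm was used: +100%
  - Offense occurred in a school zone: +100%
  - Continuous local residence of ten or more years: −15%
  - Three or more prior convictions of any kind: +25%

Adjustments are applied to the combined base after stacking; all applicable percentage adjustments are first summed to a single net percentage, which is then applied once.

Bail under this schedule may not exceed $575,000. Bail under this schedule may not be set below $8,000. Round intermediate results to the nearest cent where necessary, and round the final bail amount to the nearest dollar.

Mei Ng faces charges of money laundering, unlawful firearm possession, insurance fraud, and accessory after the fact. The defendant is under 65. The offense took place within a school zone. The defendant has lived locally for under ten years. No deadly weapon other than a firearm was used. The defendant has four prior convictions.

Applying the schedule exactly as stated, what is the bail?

Base amounts from the schedule: money laundering $270,500; unlawful firearm possession $28,900; insurance fraud $37,500; accessory after the fact $32,000.
Stacking rule: sum of all bases. $270,500 + $28,900 + $37,500 + $32,000 = $368,900.
Net percentage adjustment: +100% +25% = +125%. $368,900 × 2.25 = $830,025.
Result $830,025 exceeds the maximum of $575,000; bail is capped at $575,000.
$575,000 is at or above the $8,000 minimum.

$575,000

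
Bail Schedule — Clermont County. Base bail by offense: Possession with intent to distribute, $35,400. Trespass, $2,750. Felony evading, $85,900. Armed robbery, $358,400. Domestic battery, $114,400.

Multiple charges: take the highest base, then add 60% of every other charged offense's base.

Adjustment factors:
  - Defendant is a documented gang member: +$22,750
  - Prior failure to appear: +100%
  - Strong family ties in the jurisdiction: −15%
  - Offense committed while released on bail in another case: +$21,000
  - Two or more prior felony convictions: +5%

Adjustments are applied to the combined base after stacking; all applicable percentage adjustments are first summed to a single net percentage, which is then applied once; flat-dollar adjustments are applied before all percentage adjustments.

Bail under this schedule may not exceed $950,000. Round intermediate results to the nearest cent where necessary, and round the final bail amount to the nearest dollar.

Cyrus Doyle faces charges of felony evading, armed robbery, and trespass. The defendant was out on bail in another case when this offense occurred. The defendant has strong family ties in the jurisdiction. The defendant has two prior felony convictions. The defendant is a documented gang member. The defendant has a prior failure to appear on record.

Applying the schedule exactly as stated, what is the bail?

$865,146

Base amounts from the schedule: felony evading $85,900; armed robbery $358,400; trespass $2,750.
Stacking rule: highest base plus 60% of each additional charge. Highest is armed robbery at $358,400. Additional: $85,900 × 60% = $51,540; $2,750 × 60% = $1,650. Combined base = $358,400 + $53,190 = $411,590.
Defendant is a documented gang member (+$22,750 flat): $411,590 + $22,750 = $434,340.
Offense committed while released on bail in another case (+$21,000 flat): $434,340 + $21,000 = $455,340.
Net percentage adjustment: +100% −15% +5% = +90%. $455,340 × 1.9 = $865,146.
$865,146 is within the $950,000 maximum.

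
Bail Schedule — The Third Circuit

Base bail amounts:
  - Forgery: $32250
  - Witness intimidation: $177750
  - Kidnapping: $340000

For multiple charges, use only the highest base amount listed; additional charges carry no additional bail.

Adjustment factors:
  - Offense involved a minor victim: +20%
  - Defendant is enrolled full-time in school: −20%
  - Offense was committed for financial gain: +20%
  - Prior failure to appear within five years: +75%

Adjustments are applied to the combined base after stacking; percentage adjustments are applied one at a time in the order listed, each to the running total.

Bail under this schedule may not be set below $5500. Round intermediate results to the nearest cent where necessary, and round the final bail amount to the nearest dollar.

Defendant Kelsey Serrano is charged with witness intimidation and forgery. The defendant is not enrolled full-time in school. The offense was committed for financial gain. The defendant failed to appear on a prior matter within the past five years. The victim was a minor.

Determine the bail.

$447930

Base amounts from the schedule: witness intimidation $177750; forgery $32250.
Stacking rule: use the highest base only. Highest is witness intimidation at $177750. Combined base = $177750.
Offense involved a minor victim (+20%): $177750 × 1.2 = $213300.
Offense was committed for financial gain (+20%): $213300 × 1.2 = $255960.
Prior failure to appear within five years (+75%): $255960 × 1.75 = $447930.
$447930 is at or above the $5500 minimum.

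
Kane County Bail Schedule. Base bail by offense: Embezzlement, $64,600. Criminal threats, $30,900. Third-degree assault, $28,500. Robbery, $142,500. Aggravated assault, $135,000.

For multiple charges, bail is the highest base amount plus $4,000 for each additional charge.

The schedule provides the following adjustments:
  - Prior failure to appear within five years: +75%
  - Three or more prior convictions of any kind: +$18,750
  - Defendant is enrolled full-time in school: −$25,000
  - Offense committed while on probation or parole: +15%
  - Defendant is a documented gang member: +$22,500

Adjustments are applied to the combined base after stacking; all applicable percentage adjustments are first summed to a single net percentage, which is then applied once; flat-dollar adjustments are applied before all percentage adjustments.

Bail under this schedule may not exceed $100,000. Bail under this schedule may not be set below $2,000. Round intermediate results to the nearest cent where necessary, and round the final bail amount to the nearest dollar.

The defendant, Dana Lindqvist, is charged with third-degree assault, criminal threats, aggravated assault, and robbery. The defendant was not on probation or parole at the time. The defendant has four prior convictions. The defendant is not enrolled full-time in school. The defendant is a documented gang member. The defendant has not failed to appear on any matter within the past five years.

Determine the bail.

Base amounts from the schedule: third-degree assault $28,500; criminal threats $30,900; aggravated assault $135,000; robbery $142,500.
Stacking rule: highest base plus $4,000 per additional charge. Highest is robbery at $142,500; 3 additional charges → +$12,000. Combined base = $154,500.
Three or more prior convictions of any kind (+$18,750 flat): $154,500 + $18,750 = $173,250.
Defendant is a documented gang member (+$22,500 flat): $173,250 + $22,500 = $195,750.
Result $195,750 exceeds the maximum of $100,000; bail is capped at $100,000.
$100,000 is at or above the $2,000 minimum.

$100,000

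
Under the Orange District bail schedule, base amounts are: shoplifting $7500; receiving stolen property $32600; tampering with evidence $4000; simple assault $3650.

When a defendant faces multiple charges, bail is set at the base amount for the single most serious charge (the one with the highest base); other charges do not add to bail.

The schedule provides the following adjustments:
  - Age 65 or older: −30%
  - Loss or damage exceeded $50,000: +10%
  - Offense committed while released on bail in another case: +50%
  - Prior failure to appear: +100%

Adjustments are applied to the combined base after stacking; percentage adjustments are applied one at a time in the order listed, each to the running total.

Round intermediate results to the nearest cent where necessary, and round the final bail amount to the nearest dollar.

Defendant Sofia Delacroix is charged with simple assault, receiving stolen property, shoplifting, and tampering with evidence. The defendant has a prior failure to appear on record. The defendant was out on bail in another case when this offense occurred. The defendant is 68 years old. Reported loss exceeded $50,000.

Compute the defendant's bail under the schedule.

Base amounts from the schedule: simple assault $3650; receiving stolen property $32600; shoplifting $7500; tampering with evidence $4000.
Stacking rule: use the highest base only. Highest is receiving stolen property at $32600. Combined base = $32600.
Age 65 or older (−30%): $32600 × 0.7 = $22820.
Loss or damage exceeded $50,000 (+10%): $22820 × 1.1 = $25102.
Offense committed while released on bail in another case (+50%): $25102 × 1.5 = $37653.
Prior failure to appear (+100%): $37653 × 2 = $75306.

$75306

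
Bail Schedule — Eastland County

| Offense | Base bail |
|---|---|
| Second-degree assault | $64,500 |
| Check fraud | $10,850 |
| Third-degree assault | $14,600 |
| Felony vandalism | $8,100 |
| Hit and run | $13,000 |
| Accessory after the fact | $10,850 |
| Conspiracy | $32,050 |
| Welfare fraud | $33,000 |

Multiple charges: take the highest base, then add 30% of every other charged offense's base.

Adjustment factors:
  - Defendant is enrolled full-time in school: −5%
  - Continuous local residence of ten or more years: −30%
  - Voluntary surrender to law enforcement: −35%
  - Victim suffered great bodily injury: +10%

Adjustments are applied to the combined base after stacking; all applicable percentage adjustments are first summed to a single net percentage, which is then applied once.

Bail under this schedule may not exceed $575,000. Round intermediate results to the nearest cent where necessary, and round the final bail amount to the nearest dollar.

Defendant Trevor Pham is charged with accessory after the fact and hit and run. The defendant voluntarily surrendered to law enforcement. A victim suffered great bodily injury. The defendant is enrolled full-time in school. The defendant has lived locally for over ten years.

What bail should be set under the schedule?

$6,502

Base amounts from the schedule: accessory after the fact $10,850; hit and run $13,000.
Stacking rule: highest base plus 30% of each additional charge. Highest is hit and run at $13,000. Additional: $10,850 × 30% = $3,255. Combined base = $13,000 + $3,255 = $16,255.
Net percentage adjustment: −5% −30% −35% +10% = −60%. $16,255 × 0.4 = $6,502.
$6,502 is within the $575,000 maximum.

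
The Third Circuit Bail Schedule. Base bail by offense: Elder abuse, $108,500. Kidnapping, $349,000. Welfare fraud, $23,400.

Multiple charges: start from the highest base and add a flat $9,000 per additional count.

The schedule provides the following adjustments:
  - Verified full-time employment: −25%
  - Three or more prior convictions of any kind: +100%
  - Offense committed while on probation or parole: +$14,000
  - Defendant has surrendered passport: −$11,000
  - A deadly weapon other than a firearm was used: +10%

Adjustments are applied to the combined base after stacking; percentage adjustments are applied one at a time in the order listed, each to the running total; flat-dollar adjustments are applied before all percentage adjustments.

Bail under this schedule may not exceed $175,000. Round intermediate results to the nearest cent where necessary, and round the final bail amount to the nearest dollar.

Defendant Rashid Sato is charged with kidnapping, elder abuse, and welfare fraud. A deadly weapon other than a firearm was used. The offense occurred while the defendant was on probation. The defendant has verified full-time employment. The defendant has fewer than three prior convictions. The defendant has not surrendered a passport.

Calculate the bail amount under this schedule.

Base amounts from the schedule: kidnapping $349,000; elder abuse $108,500; welfare fraud $23,400.
Stacking rule: highest base plus $9,000 per additional charge. Highest is kidnapping at $349,000; 2 additional charges → +$18,000. Combined base = $367,000.
Offense committed while on probation or parole (+$14,000 flat): $367,000 + $14,000 = $381,000.
Verified full-time employment (−25%): $381,000 × 0.75 = $285,750.
A deadly weapon other than a firearm was used (+10%): $285,750 × 1.1 = $314,325.
Result $314,325 exceeds the maximum of $175,000; bail is capped at $175,000.

$175,000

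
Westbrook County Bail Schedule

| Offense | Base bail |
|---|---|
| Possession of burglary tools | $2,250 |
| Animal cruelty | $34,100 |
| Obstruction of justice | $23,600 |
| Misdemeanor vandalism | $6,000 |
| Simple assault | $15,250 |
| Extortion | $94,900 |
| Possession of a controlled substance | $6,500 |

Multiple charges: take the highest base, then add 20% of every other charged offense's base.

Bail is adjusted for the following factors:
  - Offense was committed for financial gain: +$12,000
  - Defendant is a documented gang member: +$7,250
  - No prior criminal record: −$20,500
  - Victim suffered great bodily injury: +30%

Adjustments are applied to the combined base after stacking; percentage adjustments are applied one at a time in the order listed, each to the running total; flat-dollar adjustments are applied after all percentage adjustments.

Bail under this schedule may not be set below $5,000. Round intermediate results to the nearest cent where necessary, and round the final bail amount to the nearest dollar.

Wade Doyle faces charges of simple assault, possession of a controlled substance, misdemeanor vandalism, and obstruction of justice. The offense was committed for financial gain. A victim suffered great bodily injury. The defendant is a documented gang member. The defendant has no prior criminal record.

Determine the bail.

Base amounts from the schedule: simple assault $15,250; possession of a controlled substance $6,500; misdemeanor vandalism $6,000; obstruction of justice $23,600.
Stacking rule: highest base plus 20% of each additional charge. Highest is obstruction of justice at $23,600. Additional: $15,250 × 20% = $3,050; $6,500 × 20% = $1,300; $6,000 × 20% = $1,200. Combined base = $23,600 + $5,550 = $29,150.
Victim suffered great bodily injury (+30%): $29,150 × 1.3 = $37,895.
Offense was committed for financial gain (+$12,000 flat): $37,895 + $12,000 = $49,895.
Defendant is a documented gang member (+$7,250 flat): $49,895 + $7,250 = $57,145.
No prior criminal record (−$20,500 flat): $57,145 − $20,500 = $36,645.
$36,645 is at or above the $5,000 minimum.

$36,645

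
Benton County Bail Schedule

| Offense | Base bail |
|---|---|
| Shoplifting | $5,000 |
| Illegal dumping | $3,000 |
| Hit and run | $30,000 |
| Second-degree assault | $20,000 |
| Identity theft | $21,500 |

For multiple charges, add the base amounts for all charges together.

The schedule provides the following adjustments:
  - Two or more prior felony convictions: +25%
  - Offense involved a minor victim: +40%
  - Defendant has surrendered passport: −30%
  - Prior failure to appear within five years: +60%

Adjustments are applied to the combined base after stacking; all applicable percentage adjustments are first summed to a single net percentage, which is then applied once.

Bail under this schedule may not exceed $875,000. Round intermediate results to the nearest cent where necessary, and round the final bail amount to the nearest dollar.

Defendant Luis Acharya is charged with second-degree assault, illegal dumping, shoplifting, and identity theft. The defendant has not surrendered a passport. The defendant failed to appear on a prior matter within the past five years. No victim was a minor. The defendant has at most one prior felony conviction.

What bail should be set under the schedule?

$79,200

Base amounts from the schedule: second-degree assault $20,000; illegal dumping $3,000; shoplifting $5,000; identity theft $21,500.
Stacking rule: sum of all bases. $20,000 + $3,000 + $5,000 + $21,500 = $49,500.
Prior failure to appear within five years (+60%): $49,500 × 1.6 = $79,200.
$79,200 is within the $875,000 maximum.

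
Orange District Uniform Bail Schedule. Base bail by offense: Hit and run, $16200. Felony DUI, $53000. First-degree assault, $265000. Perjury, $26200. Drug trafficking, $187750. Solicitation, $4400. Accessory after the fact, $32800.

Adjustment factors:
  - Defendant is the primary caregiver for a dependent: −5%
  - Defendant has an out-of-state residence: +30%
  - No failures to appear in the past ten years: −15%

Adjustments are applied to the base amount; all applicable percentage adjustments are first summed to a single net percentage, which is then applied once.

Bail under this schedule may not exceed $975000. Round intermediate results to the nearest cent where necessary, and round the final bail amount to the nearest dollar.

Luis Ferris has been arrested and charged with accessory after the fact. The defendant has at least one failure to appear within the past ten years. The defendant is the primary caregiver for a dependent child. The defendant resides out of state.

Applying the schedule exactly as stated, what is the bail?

Base amounts from the schedule: accessory after the fact $32800.
Single charge. Combined base = $32800.
Net percentage adjustment: −5% +30% = +25%. $32800 × 1.25 = $41000.
$41000 is within the $975000 maximum.

$41000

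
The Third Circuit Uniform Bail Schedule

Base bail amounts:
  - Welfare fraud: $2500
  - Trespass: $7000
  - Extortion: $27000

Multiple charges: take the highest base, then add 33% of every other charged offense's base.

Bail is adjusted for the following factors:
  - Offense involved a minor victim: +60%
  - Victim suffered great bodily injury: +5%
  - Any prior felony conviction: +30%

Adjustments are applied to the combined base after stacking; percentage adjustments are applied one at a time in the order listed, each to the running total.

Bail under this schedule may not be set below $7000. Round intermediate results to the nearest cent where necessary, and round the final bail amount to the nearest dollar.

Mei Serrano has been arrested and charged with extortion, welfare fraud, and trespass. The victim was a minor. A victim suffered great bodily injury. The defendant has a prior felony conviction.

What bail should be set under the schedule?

$65815

Base amounts from the schedule: extortion $27000; welfare fraud $2500; trespass $7000.
Stacking rule: highest base plus 33% of each additional charge. Highest is extortion at $27000. Additional: $2500 × 33% = $825; $7000 × 33% = $2310. Combined base = $27000 + $3135 = $30135.
Offense involved a minor victim (+60%): $30135 × 1.6 = $48216.
Victim suffered great bodily injury (+5%): $48216 × 1.05 = $50626.80.
Any prior felony conviction (+30%): $50626.80 × 1.3 = $65814.84.
$65814.84 is at or above the $7000 minimum.
Rounded to the nearest dollar: $65815.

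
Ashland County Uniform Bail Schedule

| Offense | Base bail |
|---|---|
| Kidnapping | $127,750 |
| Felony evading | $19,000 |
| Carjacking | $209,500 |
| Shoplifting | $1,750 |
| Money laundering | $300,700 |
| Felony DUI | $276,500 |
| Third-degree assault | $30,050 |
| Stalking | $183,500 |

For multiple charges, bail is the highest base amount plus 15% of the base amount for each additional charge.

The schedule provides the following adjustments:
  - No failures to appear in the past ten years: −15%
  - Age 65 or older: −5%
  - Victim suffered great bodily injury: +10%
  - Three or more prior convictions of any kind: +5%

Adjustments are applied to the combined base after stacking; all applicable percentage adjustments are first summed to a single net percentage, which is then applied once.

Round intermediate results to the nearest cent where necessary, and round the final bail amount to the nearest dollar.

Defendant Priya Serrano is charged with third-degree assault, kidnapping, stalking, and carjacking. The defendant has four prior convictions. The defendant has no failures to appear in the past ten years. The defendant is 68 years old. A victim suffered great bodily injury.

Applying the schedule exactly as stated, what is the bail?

$247,660

Base amounts from the schedule: third-degree assault $30,050; kidnapping $127,750; stalking $183,500; carjacking $209,500.
Stacking rule: highest base plus 15% of each additional charge. Highest is carjacking at $209,500. Additional: $30,050 × 15% = $4,507.50; $127,750 × 15% = $19,162.50; $183,500 × 15% = $27,525. Combined base = $209,500 + $51,195 = $260,695.
Net percentage adjustment: −15% −5% +10% +5% = −5%. $260,695 × 0.95 = $247,660.25.
Rounded to the nearest dollar: $247,660.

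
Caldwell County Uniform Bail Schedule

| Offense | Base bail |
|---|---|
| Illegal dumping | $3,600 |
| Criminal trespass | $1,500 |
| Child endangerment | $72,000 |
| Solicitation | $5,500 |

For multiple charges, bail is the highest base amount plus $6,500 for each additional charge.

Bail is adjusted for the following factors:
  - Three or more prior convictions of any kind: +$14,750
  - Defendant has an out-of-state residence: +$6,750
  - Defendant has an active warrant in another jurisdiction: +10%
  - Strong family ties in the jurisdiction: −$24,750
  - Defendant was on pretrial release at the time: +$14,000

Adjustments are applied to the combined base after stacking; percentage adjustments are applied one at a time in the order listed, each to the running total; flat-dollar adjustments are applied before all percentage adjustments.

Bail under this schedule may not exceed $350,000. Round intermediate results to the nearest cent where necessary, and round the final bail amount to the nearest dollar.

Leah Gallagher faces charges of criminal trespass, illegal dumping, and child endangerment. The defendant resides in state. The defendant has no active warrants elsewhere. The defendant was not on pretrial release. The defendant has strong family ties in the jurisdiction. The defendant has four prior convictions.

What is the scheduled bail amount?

Base amounts from the schedule: criminal trespass $1,500; illegal dumping $3,600; child endangerment $72,000.
Stacking rule: highest base plus $6,500 per additional charge. Highest is child endangerment at $72,000; 2 additional charges → +$13,000. Combined base = $85,000.
Three or more prior convictions of any kind (+$14,750 flat): $85,000 + $14,750 = $99,750.
Strong family ties in the jurisdiction (−$24,750 flat): $99,750 − $24,750 = $75,000.
$75,000 is within the $350,000 maximum.

$75,000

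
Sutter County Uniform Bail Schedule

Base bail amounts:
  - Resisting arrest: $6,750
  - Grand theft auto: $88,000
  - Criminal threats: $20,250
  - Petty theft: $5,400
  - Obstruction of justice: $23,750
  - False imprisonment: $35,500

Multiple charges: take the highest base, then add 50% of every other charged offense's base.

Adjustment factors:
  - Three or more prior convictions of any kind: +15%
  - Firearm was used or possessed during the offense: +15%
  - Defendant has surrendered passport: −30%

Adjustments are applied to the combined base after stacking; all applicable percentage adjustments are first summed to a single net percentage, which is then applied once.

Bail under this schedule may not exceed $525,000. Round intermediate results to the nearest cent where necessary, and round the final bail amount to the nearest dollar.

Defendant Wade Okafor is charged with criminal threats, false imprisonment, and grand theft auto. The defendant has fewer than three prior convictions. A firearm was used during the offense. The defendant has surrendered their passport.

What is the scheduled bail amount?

$98,494

Base amounts from the schedule: criminal threats $20,250; false imprisonment $35,500; grand theft auto $88,000.
Stacking rule: highest base plus 50% of each additional charge. Highest is grand theft auto at $88,000. Additional: $20,250 × 50% = $10,125; $35,500 × 50% = $17,750. Combined base = $88,000 + $27,875 = $115,875.
Net percentage adjustment: +15% −30% = −15%. $115,875 × 0.85 = $98,493.75.
$98,493.75 is within the $525,000 maximum.
Rounded to the nearest dollar: $98,494.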